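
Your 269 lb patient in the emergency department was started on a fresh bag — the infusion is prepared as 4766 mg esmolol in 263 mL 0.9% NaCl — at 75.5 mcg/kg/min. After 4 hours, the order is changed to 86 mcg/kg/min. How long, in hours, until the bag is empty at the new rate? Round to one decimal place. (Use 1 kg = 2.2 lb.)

4.0 hours

Initial rate:
Weight = 269 lb ÷ 2.2 lb/kg = 122.2727 kg
Dose = 75.5 mcg/kg/min × 122.2727 kg = 9231.591 mcg/min
9231.591 mcg/min × 60 min/hr = 553895.5 mcg/hr
Concentration = 4766 mg ÷ 263 mL = 18.12167 mg/mL = 18121.67 mcg/mL
Rate = 553895.5 mcg/hr ÷ 18121.67 mcg/mL = 30.56536 mL/hr
Volume infused so far = 30.56536 mL/hr × 4 hr = 122.2614 mL
Volume remaining = 263 − 122.2614 = 140.7386 mL
New rate:
Dose = 86 mcg/kg/min × 122.2727 kg = 10515.45 mcg/min
10515.45 mcg/min × 60 min/hr = 630927.3 mcg/hr
Rate = 630927.3 mcg/hr ÷ 18121.67 mcg/mL = 34.81617 mL/hr
Time remaining = 140.7386 mL ÷ 34.81617 mL/hr = 4.042333 hr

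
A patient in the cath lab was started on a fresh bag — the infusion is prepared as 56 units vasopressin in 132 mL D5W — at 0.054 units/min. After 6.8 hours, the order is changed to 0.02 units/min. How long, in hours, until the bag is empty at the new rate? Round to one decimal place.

Initial rate:
0.054 units/min × 60 min/hr = 3.24 units/hr
Concentration = 56 units ÷ 132 mL = 0.4242424 units/mL
Rate = 3.24 units/hr ÷ 0.4242424 units/mL = 7.637143 mL/hr
Volume infused so far = 7.637143 mL/hr × 6.8 hr = 51.93257 mL
Volume remaining = 132 − 51.93257 = 80.06743 mL
New rate:
0.02 units/min × 60 min/hr = 1.2 units/hr
Rate = 1.2 units/hr ÷ 0.4242424 units/mL = 2.828571 mL/hr
Time remaining = 80.06743 mL ÷ 2.828571 mL/hr = 28.30667 hr

28.3 hours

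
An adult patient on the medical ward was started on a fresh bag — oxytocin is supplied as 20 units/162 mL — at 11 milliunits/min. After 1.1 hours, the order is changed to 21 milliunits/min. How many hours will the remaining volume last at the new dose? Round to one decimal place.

15.3 hours

Initial rate:
11 milliunits/min × 60 min/hr = 660 milliunits/hr
Concentration = 20 units ÷ 162 mL = 0.1234568 units/mL = 123.4568 milliunits/mL
Rate = 660 milliunits/hr ÷ 123.4568 milliunits/mL = 5.346 mL/hr
Volume infused so far = 5.346 mL/hr × 1.1 hr = 5.8806 mL
Volume remaining = 162 − 5.8806 = 156.1194 mL
New rate:
21 milliunits/min × 60 min/hr = 1260 milliunits/hr
Rate = 1260 milliunits/hr ÷ 123.4568 milliunits/mL = 10.206 mL/hr
Time remaining = 156.1194 mL ÷ 10.206 mL/hr = 15.29683 hr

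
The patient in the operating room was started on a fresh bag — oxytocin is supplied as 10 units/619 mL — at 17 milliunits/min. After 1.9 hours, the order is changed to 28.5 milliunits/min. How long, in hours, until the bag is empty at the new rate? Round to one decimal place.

4.7 hours

Initial rate:
17 milliunits/min × 60 min/hr = 1020 milliunits/hr
Concentration = 10 units ÷ 619 mL = 0.01615509 units/mL = 16.15509 milliunits/mL
Rate = 1020 milliunits/hr ÷ 16.15509 milliunits/mL = 63.138 mL/hr
Volume infused so far = 63.138 mL/hr × 1.9 hr = 119.9622 mL
Volume remaining = 619 − 119.9622 = 499.0378 mL
New rate:
28.5 milliunits/min × 60 min/hr = 1710 milliunits/hr
Rate = 1710 milliunits/hr ÷ 16.15509 milliunits/mL = 105.849 mL/hr
Time remaining = 499.0378 mL ÷ 105.849 mL/hr = 4.71462 hr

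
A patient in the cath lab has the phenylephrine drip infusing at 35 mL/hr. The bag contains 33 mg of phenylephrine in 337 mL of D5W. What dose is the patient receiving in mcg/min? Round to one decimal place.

57.1 mcg/min

Concentration = 33 mg ÷ 337 mL = 0.09792285 mg/mL = 97.92285 mcg/mL
Drug rate = 35 mL/hr × 97.92285 mcg/mL = 3427.3 mcg/hr
3427.3 mcg/hr ÷ 60 min/hr = 57.12166 mcg/min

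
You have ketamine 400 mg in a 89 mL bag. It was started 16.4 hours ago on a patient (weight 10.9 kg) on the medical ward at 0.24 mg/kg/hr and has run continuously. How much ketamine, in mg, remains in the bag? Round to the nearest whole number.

Dose = 0.24 mg/kg/hr × 10.9 kg = 2.616 mg/hr
Concentration = 400 mg ÷ 89 mL = 4.494382 mg/mL
Rate = 2.616 mg/hr ÷ 4.494382 mg/mL = 0.58206 mL/hr
Volume infused = 0.58206 mL/hr × 16.4 hr = 9.545784 mL
Volume remaining = 89 − 9.545784 = 79.45422 mL
Drug remaining = 79.45422 mL × 4.494382 mg/mL = 357.0976 mg

357 mg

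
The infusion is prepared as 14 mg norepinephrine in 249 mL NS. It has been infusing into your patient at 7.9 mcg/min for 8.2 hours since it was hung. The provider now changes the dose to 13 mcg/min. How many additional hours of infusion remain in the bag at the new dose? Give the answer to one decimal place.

13.0 hours

Initial rate:
7.9 mcg/min × 60 min/hr = 474 mcg/hr
Concentration = 14 mg ÷ 249 mL = 0.0562249 mg/mL = 56.2249 mcg/mL
Rate = 474 mcg/hr ÷ 56.2249 mcg/mL = 8.430429 mL/hr
Volume infused so far = 8.430429 mL/hr × 8.2 hr = 69.12951 mL
Volume remaining = 249 − 69.12951 = 179.8705 mL
New rate:
13 mcg/min × 60 min/hr = 780 mcg/hr
Rate = 780 mcg/hr ÷ 56.2249 mcg/mL = 13.87286 mL/hr
Time remaining = 179.8705 mL ÷ 13.87286 mL/hr = 12.96564 hr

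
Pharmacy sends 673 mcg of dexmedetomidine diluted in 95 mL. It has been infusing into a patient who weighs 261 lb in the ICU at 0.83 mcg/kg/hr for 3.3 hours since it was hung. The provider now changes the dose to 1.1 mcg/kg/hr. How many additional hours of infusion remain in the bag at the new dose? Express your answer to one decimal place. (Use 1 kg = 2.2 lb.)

2.7 hours

Initial rate:
Weight = 261 lb ÷ 2.2 lb/kg = 118.6364 kg
Dose = 0.83 mcg/kg/hr × 118.6364 kg = 98.46818 mcg/hr
Concentration = 673 mcg ÷ 95 mL = 7.084211 mcg/mL
Rate = 98.46818 mcg/hr ÷ 7.084211 mcg/mL = 13.89967 mL/hr
Volume infused so far = 13.89967 mL/hr × 3.3 hr = 45.86891 mL
Volume remaining = 95 − 45.86891 = 49.13109 mL
New rate:
Dose = 1.1 mcg/kg/hr × 118.6364 kg = 130.5 mcg/hr
Rate = 130.5 mcg/hr ÷ 7.084211 mcg/mL = 18.42125 mL/hr
Time remaining = 49.13109 mL ÷ 18.42125 mL/hr = 2.667088 hr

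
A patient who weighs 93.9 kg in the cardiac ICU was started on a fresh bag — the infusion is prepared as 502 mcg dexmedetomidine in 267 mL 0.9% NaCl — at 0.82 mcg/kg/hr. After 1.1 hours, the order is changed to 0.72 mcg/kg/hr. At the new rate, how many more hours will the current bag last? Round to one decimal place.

6.2 hours

Initial rate:
Dose = 0.82 mcg/kg/hr × 93.9 kg = 76.998 mcg/hr
Concentration = 502 mcg ÷ 267 mL = 1.88015 mcg/mL
Rate = 76.998 mcg/hr ÷ 1.88015 mcg/mL = 40.95312 mL/hr
Volume infused so far = 40.95312 mL/hr × 1.1 hr = 45.04843 mL
Volume remaining = 267 − 45.04843 = 221.9516 mL
New rate:
Dose = 0.72 mcg/kg/hr × 93.9 kg = 67.608 mcg/hr
Rate = 67.608 mcg/hr ÷ 1.88015 mcg/mL = 35.95884 mL/hr
Time remaining = 221.9516 mL ÷ 35.95884 mL/hr = 6.172379 hr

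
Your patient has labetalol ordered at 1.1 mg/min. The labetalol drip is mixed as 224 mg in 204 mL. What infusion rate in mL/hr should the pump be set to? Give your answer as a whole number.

1.1 mg/min × 60 min/hr = 66 mg/hr
Concentration = 224 mg ÷ 204 mL = 1.098039 mg/mL
Rate = 66 mg/hr ÷ 1.098039 mg/mL = 60.10714 mL/hr

60 mL/hr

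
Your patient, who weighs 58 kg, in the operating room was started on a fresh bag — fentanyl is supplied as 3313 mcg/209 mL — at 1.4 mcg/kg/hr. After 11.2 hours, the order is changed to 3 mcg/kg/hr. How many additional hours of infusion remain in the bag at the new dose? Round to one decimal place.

13.8 hours

Initial rate:
Dose = 1.4 mcg/kg/hr × 58 kg = 81.2 mcg/hr
Concentration = 3313 mcg ÷ 209 mL = 15.85167 mcg/mL
Rate = 81.2 mcg/hr ÷ 15.85167 mcg/mL = 5.122487 mL/hr
Volume infused so far = 5.122487 mL/hr × 11.2 hr = 57.37186 mL
Volume remaining = 209 − 57.37186 = 151.6281 mL
New rate:
Dose = 3 mcg/kg/hr × 58 kg = 174 mcg/hr
Rate = 174 mcg/hr ÷ 15.85167 mcg/mL = 10.97676 mL/hr
Time remaining = 151.6281 mL ÷ 10.97676 mL/hr = 13.81356 hr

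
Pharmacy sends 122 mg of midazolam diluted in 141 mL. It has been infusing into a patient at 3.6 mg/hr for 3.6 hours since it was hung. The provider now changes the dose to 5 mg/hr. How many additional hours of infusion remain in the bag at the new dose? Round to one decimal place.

Initial rate:
Concentration = 122 mg ÷ 141 mL = 0.8652482 mg/mL
Rate = 3.6 mg/hr ÷ 0.8652482 mg/mL = 4.160656 mL/hr
Volume infused so far = 4.160656 mL/hr × 3.6 hr = 14.97836 mL
Volume remaining = 141 − 14.97836 = 126.0216 mL
New rate:
Rate = 5 mg/hr ÷ 0.8652482 mg/mL = 5.778689 mL/hr
Time remaining = 126.0216 mL ÷ 5.778689 mL/hr = 21.808 hr

21.8 hours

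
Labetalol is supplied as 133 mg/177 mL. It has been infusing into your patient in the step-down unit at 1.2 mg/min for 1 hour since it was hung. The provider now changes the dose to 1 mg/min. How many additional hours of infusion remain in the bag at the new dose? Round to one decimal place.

1.0 hours

Initial rate:
1.2 mg/min × 60 min/hr = 72 mg/hr
Concentration = 133 mg ÷ 177 mL = 0.7514124 mg/mL
Rate = 72 mg/hr ÷ 0.7514124 mg/mL = 95.81955 mL/hr
Volume infused so far = 95.81955 mL/hr × 1 hr = 95.81955 mL
Volume remaining = 177 − 95.81955 = 81.18045 mL
New rate:
1 mg/min × 60 min/hr = 60 mg/hr
Rate = 60 mg/hr ÷ 0.7514124 mg/mL = 79.84962 mL/hr
Time remaining = 81.18045 mL ÷ 79.84962 mL/hr = 1.016667 hr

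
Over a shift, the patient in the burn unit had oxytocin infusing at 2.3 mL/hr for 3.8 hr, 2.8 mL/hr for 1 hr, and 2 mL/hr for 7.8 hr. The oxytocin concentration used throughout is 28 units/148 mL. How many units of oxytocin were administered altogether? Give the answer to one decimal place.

5.1 units

Concentration = 28 units ÷ 148 mL = 0.1891892 units/mL
Stage 1: 2.3 mL/hr × 3.8 hr = 8.74 mL → 8.74 mL × 0.1891892 units/mL = 1.653514 units
Stage 2: 2.8 mL/hr × 1 hr = 2.8 mL → 2.8 mL × 0.1891892 units/mL = 0.5297297 units
Stage 3: 2 mL/hr × 7.8 hr = 15.6 mL → 15.6 mL × 0.1891892 units/mL = 2.951351 units
Total = 1.653514 + 0.5297297 + 2.951351 = 5.134595 units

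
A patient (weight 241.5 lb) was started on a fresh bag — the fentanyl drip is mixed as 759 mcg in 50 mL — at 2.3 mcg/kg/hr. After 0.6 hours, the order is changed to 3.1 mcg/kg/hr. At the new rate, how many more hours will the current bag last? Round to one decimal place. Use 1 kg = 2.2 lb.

1.8 hours

Initial rate:
Weight = 241.5 lb ÷ 2.2 lb/kg = 109.7727 kg
Dose = 2.3 mcg/kg/hr × 109.7727 kg = 252.4773 mcg/hr
Concentration = 759 mcg ÷ 50 mL = 15.18 mcg/mL
Rate = 252.4773 mcg/hr ÷ 15.18 mcg/mL = 16.63223 mL/hr
Volume infused so far = 16.63223 mL/hr × 0.6 hr = 9.979339 mL
Volume remaining = 50 − 9.979339 = 40.02066 mL
New rate:
Dose = 3.1 mcg/kg/hr × 109.7727 kg = 340.2955 mcg/hr
Rate = 340.2955 mcg/hr ÷ 15.18 mcg/mL = 22.41736 mL/hr
Time remaining = 40.02066 mL ÷ 22.41736 mL/hr = 1.785253 hr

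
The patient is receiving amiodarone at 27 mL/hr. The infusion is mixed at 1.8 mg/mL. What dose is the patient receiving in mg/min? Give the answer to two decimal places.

0.81 mg/min

Drug rate = 27 mL/hr × 1.8 mg/mL = 48.6 mg/hr
48.6 mg/hr ÷ 60 min/hr = 0.81 mg/min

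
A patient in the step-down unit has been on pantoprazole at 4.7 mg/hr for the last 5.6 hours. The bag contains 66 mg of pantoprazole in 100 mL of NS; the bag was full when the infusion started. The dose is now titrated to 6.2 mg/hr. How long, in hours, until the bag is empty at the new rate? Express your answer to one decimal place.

6.4 hours

Initial rate:
Concentration = 66 mg ÷ 100 mL = 0.66 mg/mL
Rate = 4.7 mg/hr ÷ 0.66 mg/mL = 7.121212 mL/hr
Volume infused so far = 7.121212 mL/hr × 5.6 hr = 39.87879 mL
Volume remaining = 100 − 39.87879 = 60.12121 mL
New rate:
Rate = 6.2 mg/hr ÷ 0.66 mg/mL = 9.393939 mL/hr
Time remaining = 60.12121 mL ÷ 9.393939 mL/hr = 6.4 hr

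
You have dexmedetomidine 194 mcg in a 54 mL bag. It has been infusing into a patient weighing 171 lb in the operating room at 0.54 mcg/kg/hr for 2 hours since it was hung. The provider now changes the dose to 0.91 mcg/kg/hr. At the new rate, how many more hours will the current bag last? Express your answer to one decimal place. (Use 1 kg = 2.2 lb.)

1.6 hours

Initial rate:
Weight = 171 lb ÷ 2.2 lb/kg = 77.72727 kg
Dose = 0.54 mcg/kg/hr × 77.72727 kg = 41.97273 mcg/hr
Concentration = 194 mcg ÷ 54 mL = 3.592593 mcg/mL
Rate = 41.97273 mcg/hr ÷ 3.592593 mcg/mL = 11.68313 mL/hr
Volume infused so far = 11.68313 mL/hr × 2 hr = 23.36626 mL
Volume remaining = 54 − 23.36626 = 30.63374 mL
New rate:
Dose = 0.91 mcg/kg/hr × 77.72727 kg = 70.73182 mcg/hr
Rate = 70.73182 mcg/hr ÷ 3.592593 mcg/mL = 19.68824 mL/hr
Time remaining = 30.63374 mL ÷ 19.68824 mL/hr = 1.555941 hr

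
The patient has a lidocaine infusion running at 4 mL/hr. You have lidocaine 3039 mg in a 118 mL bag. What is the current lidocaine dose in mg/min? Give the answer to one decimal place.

Concentration = 3039 mg ÷ 118 mL = 25.75424 mg/mL
Drug rate = 4 mL/hr × 25.75424 mg/mL = 103.0169 mg/hr
103.0169 mg/hr ÷ 60 min/hr = 1.716949 mg/min

1.7 mg/min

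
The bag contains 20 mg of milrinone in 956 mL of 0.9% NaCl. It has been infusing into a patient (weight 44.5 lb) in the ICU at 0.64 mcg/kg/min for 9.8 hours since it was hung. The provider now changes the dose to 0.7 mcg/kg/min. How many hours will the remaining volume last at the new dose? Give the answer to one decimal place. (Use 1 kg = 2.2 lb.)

Initial rate:
Weight = 44.5 lb ÷ 2.2 lb/kg = 20.22727 kg
Dose = 0.64 mcg/kg/min × 20.22727 kg = 12.94545 mcg/min
12.94545 mcg/min × 60 min/hr = 776.7273 mcg/hr
Concentration = 20 mg ÷ 956 mL = 0.0209205 mg/mL = 20.9205 mcg/mL
Rate = 776.7273 mcg/hr ÷ 20.9205 mcg/mL = 37.12756 mL/hr
Volume infused so far = 37.12756 mL/hr × 9.8 hr = 363.8501 mL
Volume remaining = 956 − 363.8501 = 592.1499 mL
New rate:
Dose = 0.7 mcg/kg/min × 20.22727 kg = 14.15909 mcg/min
14.15909 mcg/min × 60 min/hr = 849.5455 mcg/hr
Rate = 849.5455 mcg/hr ÷ 20.9205 mcg/mL = 40.60827 mL/hr
Time remaining = 592.1499 mL ÷ 40.60827 mL/hr = 14.582 hr

14.6 hours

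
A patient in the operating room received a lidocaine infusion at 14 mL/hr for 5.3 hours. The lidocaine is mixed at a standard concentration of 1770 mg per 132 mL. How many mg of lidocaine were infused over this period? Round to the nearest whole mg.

Concentration = 1770 mg ÷ 132 mL = 13.40909 mg/mL
Drug rate = 14 mL/hr × 13.40909 mg/mL = 187.7273 mg/hr
Total = 187.7273 mg/hr × 5.3 hr = 994.9545 mg

995 mg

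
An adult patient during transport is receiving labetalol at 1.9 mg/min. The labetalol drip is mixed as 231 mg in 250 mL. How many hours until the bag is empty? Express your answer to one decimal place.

1.9 mg/min × 60 min/hr = 114 mg/hr
Concentration = 231 mg ÷ 250 mL = 0.924 mg/mL
Rate = 114 mg/hr ÷ 0.924 mg/mL = 123.3766 mL/hr
Duration = 250 mL ÷ 123.3766 mL/hr = 2.026316 hr

2.0 hours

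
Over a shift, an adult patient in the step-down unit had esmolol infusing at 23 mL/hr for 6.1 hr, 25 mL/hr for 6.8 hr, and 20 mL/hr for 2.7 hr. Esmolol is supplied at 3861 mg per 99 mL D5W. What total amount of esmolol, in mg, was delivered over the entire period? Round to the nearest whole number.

14208 mg

Concentration = 3861 mg ÷ 99 mL = 39 mg/mL
Stage 1: 23 mL/hr × 6.1 hr = 140.3 mL → 140.3 mL × 39 mg/mL = 5471.7 mg
Stage 2: 25 mL/hr × 6.8 hr = 170 mL → 170 mL × 39 mg/mL = 6630 mg
Stage 3: 20 mL/hr × 2.7 hr = 54 mL → 54 mL × 39 mg/mL = 2106 mg
Total = 5471.7 + 6630 + 2106 = 14207.7 mg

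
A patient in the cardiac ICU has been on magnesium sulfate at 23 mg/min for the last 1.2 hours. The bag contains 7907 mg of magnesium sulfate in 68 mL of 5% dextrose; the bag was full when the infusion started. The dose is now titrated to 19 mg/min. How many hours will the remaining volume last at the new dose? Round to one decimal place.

Initial rate:
23 mg/min × 60 min/hr = 1380 mg/hr
Concentration = 7907 mg ÷ 68 mL = 116.2794 mg/mL
Rate = 1380 mg/hr ÷ 116.2794 mg/mL = 11.86797 mL/hr
Volume infused so far = 11.86797 mL/hr × 1.2 hr = 14.24156 mL
Volume remaining = 68 − 14.24156 = 53.75844 mL
New rate:
19 mg/min × 60 min/hr = 1140 mg/hr
Rate = 1140 mg/hr ÷ 116.2794 mg/mL = 9.803971 mL/hr
Time remaining = 53.75844 mL ÷ 9.803971 mL/hr = 5.483333 hr

5.5 hours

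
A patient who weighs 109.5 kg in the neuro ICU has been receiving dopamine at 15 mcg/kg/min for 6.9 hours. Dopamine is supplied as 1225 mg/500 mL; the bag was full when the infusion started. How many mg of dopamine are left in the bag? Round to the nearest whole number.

Dose = 15 mcg/kg/min × 109.5 kg = 1642.5 mcg/min
1642.5 mcg/min × 60 min/hr = 98550 mcg/hr
Concentration = 1225 mg ÷ 500 mL = 2.45 mg/mL = 2450 mcg/mL
Rate = 98550 mcg/hr ÷ 2450 mcg/mL = 40.22449 mL/hr
Volume infused = 40.22449 mL/hr × 6.9 hr = 277.549 mL
Volume remaining = 500 − 277.549 = 222.451 mL
Drug remaining = 222.451 mL × 2450 mcg/mL = 545005 mcg = 545.005 mg

545 mg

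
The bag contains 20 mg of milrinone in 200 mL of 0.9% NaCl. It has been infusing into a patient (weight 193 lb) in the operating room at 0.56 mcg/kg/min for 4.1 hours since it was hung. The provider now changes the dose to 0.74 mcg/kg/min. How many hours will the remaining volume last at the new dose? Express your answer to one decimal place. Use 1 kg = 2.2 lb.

2.0 hours

Initial rate:
Weight = 193 lb ÷ 2.2 lb/kg = 87.72727 kg
Dose = 0.56 mcg/kg/min × 87.72727 kg = 49.12727 mcg/min
49.12727 mcg/min × 60 min/hr = 2947.636 mcg/hr
Concentration = 20 mg ÷ 200 mL = 0.1 mg/mL = 100 mcg/mL
Rate = 2947.636 mcg/hr ÷ 100 mcg/mL = 29.47636 mL/hr
Volume infused so far = 29.47636 mL/hr × 4.1 hr = 120.8531 mL
Volume remaining = 200 − 120.8531 = 79.14691 mL
New rate:
Dose = 0.74 mcg/kg/min × 87.72727 kg = 64.91818 mcg/min
64.91818 mcg/min × 60 min/hr = 3895.091 mcg/hr
Rate = 3895.091 mcg/hr ÷ 100 mcg/mL = 38.95091 mL/hr
Time remaining = 79.14691 mL ÷ 38.95091 mL/hr = 2.031966 hr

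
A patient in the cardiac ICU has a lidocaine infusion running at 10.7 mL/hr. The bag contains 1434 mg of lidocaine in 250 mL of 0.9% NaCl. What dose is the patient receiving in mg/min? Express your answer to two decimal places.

Concentration = 1434 mg ÷ 250 mL = 5.736 mg/mL
Drug rate = 10.7 mL/hr × 5.736 mg/mL = 61.3752 mg/hr
61.3752 mg/hr ÷ 60 min/hr = 1.02292 mg/min

1.02 mg/min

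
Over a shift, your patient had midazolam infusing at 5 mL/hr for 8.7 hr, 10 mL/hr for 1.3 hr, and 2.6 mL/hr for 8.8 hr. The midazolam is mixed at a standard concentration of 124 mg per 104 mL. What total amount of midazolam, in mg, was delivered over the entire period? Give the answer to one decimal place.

Concentration = 124 mg ÷ 104 mL = 1.192308 mg/mL
Stage 1: 5 mL/hr × 8.7 hr = 43.5 mL → 43.5 mL × 1.192308 mg/mL = 51.86538 mg
Stage 2: 10 mL/hr × 1.3 hr = 13 mL → 13 mL × 1.192308 mg/mL = 15.5 mg
Stage 3: 2.6 mL/hr × 8.8 hr = 22.88 mL → 22.88 mL × 1.192308 mg/mL = 27.28 mg
Total = 51.86538 + 15.5 + 27.28 = 94.64538 mg

94.6 mg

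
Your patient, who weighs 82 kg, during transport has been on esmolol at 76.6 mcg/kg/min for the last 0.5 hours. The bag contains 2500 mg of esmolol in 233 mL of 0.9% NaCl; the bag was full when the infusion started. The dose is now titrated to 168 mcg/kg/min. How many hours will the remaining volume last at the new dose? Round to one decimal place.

Initial rate:
Dose = 76.6 mcg/kg/min × 82 kg = 6281.2 mcg/min
6281.2 mcg/min × 60 min/hr = 376872 mcg/hr
Concentration = 2500 mg ÷ 233 mL = 10.72961 mg/mL = 10729.61 mcg/mL
Rate = 376872 mcg/hr ÷ 10729.61 mcg/mL = 35.12447 mL/hr
Volume infused so far = 35.12447 mL/hr × 0.5 hr = 17.56224 mL
Volume remaining = 233 − 17.56224 = 215.4378 mL
New rate:
Dose = 168 mcg/kg/min × 82 kg = 13776 mcg/min
13776 mcg/min × 60 min/hr = 826560 mcg/hr
Rate = 826560 mcg/hr ÷ 10729.61 mcg/mL = 77.03539 mL/hr
Time remaining = 215.4378 mL ÷ 77.03539 mL/hr = 2.796608 hr

2.8 hours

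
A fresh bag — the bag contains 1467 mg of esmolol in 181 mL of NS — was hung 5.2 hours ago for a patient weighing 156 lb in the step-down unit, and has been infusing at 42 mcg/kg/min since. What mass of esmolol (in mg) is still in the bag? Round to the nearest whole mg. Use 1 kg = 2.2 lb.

Weight = 156 lb ÷ 2.2 lb/kg = 70.90909 kg
Dose = 42 mcg/kg/min × 70.90909 kg = 2978.182 mcg/min
2978.182 mcg/min × 60 min/hr = 178690.9 mcg/hr
Concentration = 1467 mg ÷ 181 mL = 8.104972 mg/mL = 8104.972 mcg/mL
Rate = 178690.9 mcg/hr ÷ 8104.972 mcg/mL = 22.04707 mL/hr
Volume infused = 22.04707 mL/hr × 5.2 hr = 114.6448 mL
Volume remaining = 181 − 114.6448 = 66.35523 mL
Drug remaining = 66.35523 mL × 8104.972 mcg/mL = 537807.3 mcg = 537.8073 mg

538 mg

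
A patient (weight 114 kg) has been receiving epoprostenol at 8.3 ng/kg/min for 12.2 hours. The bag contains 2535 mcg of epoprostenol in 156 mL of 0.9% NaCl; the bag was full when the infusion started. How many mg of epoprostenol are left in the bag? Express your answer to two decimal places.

Dose = 8.3 ng/kg/min × 114 kg = 946.2 ng/min
946.2 ng/min × 60 min/hr = 56772 ng/hr
Concentration = 2535 mcg ÷ 156 mL = 16.25 mcg/mL = 16250 ng/mL
Rate = 56772 ng/hr ÷ 16250 ng/mL = 3.493662 mL/hr
Volume infused = 3.493662 mL/hr × 12.2 hr = 42.62267 mL
Volume remaining = 156 − 42.62267 = 113.3773 mL
Drug remaining = 113.3773 mL × 16250 ng/mL = 1842382 ng = 1.842382 mg

1.84 mg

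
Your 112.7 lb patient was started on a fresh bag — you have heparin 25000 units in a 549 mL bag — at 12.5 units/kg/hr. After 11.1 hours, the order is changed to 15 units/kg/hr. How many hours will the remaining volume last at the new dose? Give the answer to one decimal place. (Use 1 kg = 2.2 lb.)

23.3 hours

Initial rate:
Weight = 112.7 lb ÷ 2.2 lb/kg = 51.22727 kg
Dose = 12.5 units/kg/hr × 51.22727 kg = 640.3409 units/hr
Concentration = 25000 units ÷ 549 mL = 45.53734 units/mL
Rate = 640.3409 units/hr ÷ 45.53734 units/mL = 14.06189 mL/hr
Volume infused so far = 14.06189 mL/hr × 11.1 hr = 156.0869 mL
Volume remaining = 549 − 156.0869 = 392.9131 mL
New rate:
Dose = 15 units/kg/hr × 51.22727 kg = 768.4091 units/hr
Rate = 768.4091 units/hr ÷ 45.53734 units/mL = 16.87426 mL/hr
Time remaining = 392.9131 mL ÷ 16.87426 mL/hr = 23.28475 hr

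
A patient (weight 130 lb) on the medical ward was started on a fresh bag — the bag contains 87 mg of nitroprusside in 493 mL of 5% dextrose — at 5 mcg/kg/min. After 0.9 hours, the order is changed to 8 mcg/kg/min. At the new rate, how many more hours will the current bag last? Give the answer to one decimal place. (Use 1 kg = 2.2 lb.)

2.5 hours

Initial rate:
Weight = 130 lb ÷ 2.2 lb/kg = 59.09091 kg
Dose = 5 mcg/kg/min × 59.09091 kg = 295.4545 mcg/min
295.4545 mcg/min × 60 min/hr = 17727.27 mcg/hr
Concentration = 87 mg ÷ 493 mL = 0.1764706 mg/mL = 176.4706 mcg/mL
Rate = 17727.27 mcg/hr ÷ 176.4706 mcg/mL = 100.4545 mL/hr
Volume infused so far = 100.4545 mL/hr × 0.9 hr = 90.40909 mL
Volume remaining = 493 − 90.40909 = 402.5909 mL
New rate:
Dose = 8 mcg/kg/min × 59.09091 kg = 472.7273 mcg/min
472.7273 mcg/min × 60 min/hr = 28363.64 mcg/hr
Rate = 28363.64 mcg/hr ÷ 176.4706 mcg/mL = 160.7273 mL/hr
Time remaining = 402.5909 mL ÷ 160.7273 mL/hr = 2.504808 hr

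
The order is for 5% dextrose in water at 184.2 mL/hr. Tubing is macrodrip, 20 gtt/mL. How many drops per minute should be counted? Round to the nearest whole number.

184.2 mL/hr ÷ 60 min/hr = 3.07 mL/min
3.07 mL/min × 20 gtt/mL = 61.4 gtt/min

61 gtt/min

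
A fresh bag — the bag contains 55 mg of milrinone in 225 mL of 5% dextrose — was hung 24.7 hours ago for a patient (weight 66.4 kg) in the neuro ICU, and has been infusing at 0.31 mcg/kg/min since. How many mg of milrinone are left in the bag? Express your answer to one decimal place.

24.5 mg

Dose = 0.31 mcg/kg/min × 66.4 kg = 20.584 mcg/min
20.584 mcg/min × 60 min/hr = 1235.04 mcg/hr
Concentration = 55 mg ÷ 225 mL = 0.2444444 mg/mL = 244.4444 mcg/mL
Rate = 1235.04 mcg/hr ÷ 244.4444 mcg/mL = 5.052436 mL/hr
Volume infused = 5.052436 mL/hr × 24.7 hr = 124.7952 mL
Volume remaining = 225 − 124.7952 = 100.2048 mL
Drug remaining = 100.2048 mL × 244.4444 mcg/mL = 24494.51 mcg = 24.49451 mg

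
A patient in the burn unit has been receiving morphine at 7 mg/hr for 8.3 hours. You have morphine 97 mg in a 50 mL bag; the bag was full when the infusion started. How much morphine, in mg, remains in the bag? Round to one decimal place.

38.9 mg

Concentration = 97 mg ÷ 50 mL = 1.94 mg/mL
Rate = 7 mg/hr ÷ 1.94 mg/mL = 3.608247 mL/hr
Volume infused = 3.608247 mL/hr × 8.3 hr = 29.94845 mL
Volume remaining = 50 − 29.94845 = 20.05155 mL
Drug remaining = 20.05155 mL × 1.94 mg/mL = 38.9 mg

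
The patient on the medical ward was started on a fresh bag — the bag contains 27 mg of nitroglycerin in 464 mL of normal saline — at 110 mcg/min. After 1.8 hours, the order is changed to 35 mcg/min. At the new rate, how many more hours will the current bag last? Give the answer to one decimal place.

7.2 hours

Initial rate:
110 mcg/min × 60 min/hr = 6600 mcg/hr
Concentration = 27 mg ÷ 464 mL = 0.05818966 mg/mL = 58.18966 mcg/mL
Rate = 6600 mcg/hr ÷ 58.18966 mcg/mL = 113.4222 mL/hr
Volume infused so far = 113.4222 mL/hr × 1.8 hr = 204.16 mL
Volume remaining = 464 − 204.16 = 259.84 mL
New rate:
35 mcg/min × 60 min/hr = 2100 mcg/hr
Rate = 2100 mcg/hr ÷ 58.18966 mcg/mL = 36.08889 mL/hr
Time remaining = 259.84 mL ÷ 36.08889 mL/hr = 7.2 hr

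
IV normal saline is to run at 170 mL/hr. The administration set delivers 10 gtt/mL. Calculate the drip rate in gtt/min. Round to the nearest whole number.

170 mL/hr ÷ 60 min/hr = 2.833333 mL/min
2.833333 mL/min × 10 gtt/mL = 28.33333 gtt/min

28 gtt/min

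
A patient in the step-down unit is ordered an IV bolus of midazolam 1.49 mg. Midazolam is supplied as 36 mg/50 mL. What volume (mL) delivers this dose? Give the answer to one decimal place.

Concentration = 36 mg ÷ 50 mL = 0.72 mg/mL
Volume = 1.49 mg ÷ 0.72 mg/mL = 2.069444 mL

2.1 mL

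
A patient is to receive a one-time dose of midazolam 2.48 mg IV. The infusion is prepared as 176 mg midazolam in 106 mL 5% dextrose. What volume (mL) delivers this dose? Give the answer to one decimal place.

1.5 mL

Concentration = 176 mg ÷ 106 mL = 1.660377 mg/mL
Volume = 2.48 mg ÷ 1.660377 mg/mL = 1.493636 mL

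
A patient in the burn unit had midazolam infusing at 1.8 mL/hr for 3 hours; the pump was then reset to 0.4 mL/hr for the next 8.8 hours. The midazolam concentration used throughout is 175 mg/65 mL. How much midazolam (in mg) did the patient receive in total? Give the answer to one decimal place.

24.0 mg

Concentration = 175 mg ÷ 65 mL = 2.692308 mg/mL
Stage 1: 1.8 mL/hr × 3 hr = 5.4 mL → 5.4 mL × 2.692308 mg/mL = 14.53846 mg
Stage 2: 0.4 mL/hr × 8.8 hr = 3.52 mL → 3.52 mL × 2.692308 mg/mL = 9.476923 mg
Total = 14.53846 + 9.476923 = 24.01538 mg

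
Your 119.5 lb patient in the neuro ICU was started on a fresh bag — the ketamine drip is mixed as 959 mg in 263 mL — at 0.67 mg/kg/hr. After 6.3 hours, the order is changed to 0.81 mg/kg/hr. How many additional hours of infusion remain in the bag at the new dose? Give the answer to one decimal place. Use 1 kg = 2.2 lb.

Initial rate:
Weight = 119.5 lb ÷ 2.2 lb/kg = 54.31818 kg
Dose = 0.67 mg/kg/hr × 54.31818 kg = 36.39318 mg/hr
Concentration = 959 mg ÷ 263 mL = 3.646388 mg/mL
Rate = 36.39318 mg/hr ÷ 3.646388 mg/mL = 9.980612 mL/hr
Volume infused so far = 9.980612 mL/hr × 6.3 hr = 62.87786 mL
Volume remaining = 263 − 62.87786 = 200.1221 mL
New rate:
Dose = 0.81 mg/kg/hr × 54.31818 kg = 43.99773 mg/hr
Rate = 43.99773 mg/hr ÷ 3.646388 mg/mL = 12.06611 mL/hr
Time remaining = 200.1221 mL ÷ 12.06611 mL/hr = 16.58547 hr

16.6 hours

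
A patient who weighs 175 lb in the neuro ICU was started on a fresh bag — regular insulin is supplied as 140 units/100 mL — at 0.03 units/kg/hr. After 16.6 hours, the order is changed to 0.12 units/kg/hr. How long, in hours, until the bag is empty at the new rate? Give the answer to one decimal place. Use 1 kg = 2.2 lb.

10.5 hours

Initial rate:
Weight = 175 lb ÷ 2.2 lb/kg = 79.54545 kg
Dose = 0.03 units/kg/hr × 79.54545 kg = 2.386364 units/hr
Concentration = 140 units ÷ 100 mL = 1.4 units/mL
Rate = 2.386364 units/hr ÷ 1.4 units/mL = 1.704545 mL/hr
Volume infused so far = 1.704545 mL/hr × 16.6 hr = 28.29545 mL
Volume remaining = 100 − 28.29545 = 71.70455 mL
New rate:
Dose = 0.12 units/kg/hr × 79.54545 kg = 9.545455 units/hr
Rate = 9.545455 units/hr ÷ 1.4 units/mL = 6.818182 mL/hr
Time remaining = 71.70455 mL ÷ 6.818182 mL/hr = 10.51667 hr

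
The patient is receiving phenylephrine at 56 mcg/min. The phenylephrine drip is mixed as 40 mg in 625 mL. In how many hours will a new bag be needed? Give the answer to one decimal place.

11.9 hours

56 mcg/min × 60 min/hr = 3360 mcg/hr
Concentration = 40 mg ÷ 625 mL = 0.064 mg/mL = 64 mcg/mL
Rate = 3360 mcg/hr ÷ 64 mcg/mL = 52.5 mL/hr
Duration = 625 mL ÷ 52.5 mL/hr = 11.90476 hr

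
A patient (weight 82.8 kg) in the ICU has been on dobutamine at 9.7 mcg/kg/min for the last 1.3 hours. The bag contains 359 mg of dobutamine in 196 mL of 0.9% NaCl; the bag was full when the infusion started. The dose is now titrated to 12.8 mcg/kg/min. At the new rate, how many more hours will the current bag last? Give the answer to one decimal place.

4.7 hours

Initial rate:
Dose = 9.7 mcg/kg/min × 82.8 kg = 803.16 mcg/min
803.16 mcg/min × 60 min/hr = 48189.6 mcg/hr
Concentration = 359 mg ÷ 196 mL = 1.831633 mg/mL = 1831.633 mcg/mL
Rate = 48189.6 mcg/hr ÷ 1831.633 mcg/mL = 26.30964 mL/hr
Volume infused so far = 26.30964 mL/hr × 1.3 hr = 34.20254 mL
Volume remaining = 196 − 34.20254 = 161.7975 mL
New rate:
Dose = 12.8 mcg/kg/min × 82.8 kg = 1059.84 mcg/min
1059.84 mcg/min × 60 min/hr = 63590.4 mcg/hr
Rate = 63590.4 mcg/hr ÷ 1831.633 mcg/mL = 34.71788 mL/hr
Time remaining = 161.7975 mL ÷ 34.71788 mL/hr = 4.66035 hr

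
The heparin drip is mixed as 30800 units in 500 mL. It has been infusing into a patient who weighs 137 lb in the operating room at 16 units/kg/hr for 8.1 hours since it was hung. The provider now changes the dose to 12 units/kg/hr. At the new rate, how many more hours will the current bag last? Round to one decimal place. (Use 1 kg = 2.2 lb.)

30.4 hours

Initial rate:
Weight = 137 lb ÷ 2.2 lb/kg = 62.27273 kg
Dose = 16 units/kg/hr × 62.27273 kg = 996.3636 units/hr
Concentration = 30800 units ÷ 500 mL = 61.6 units/mL
Rate = 996.3636 units/hr ÷ 61.6 units/mL = 16.17473 mL/hr
Volume infused so far = 16.17473 mL/hr × 8.1 hr = 131.0153 mL
Volume remaining = 500 − 131.0153 = 368.9847 mL
New rate:
Dose = 12 units/kg/hr × 62.27273 kg = 747.2727 units/hr
Rate = 747.2727 units/hr ÷ 61.6 units/mL = 12.13105 mL/hr
Time remaining = 368.9847 mL ÷ 12.13105 mL/hr = 30.41655 hr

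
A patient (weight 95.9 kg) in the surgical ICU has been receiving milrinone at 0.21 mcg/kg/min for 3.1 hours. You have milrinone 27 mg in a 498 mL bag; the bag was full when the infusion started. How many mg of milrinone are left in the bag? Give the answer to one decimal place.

Dose = 0.21 mcg/kg/min × 95.9 kg = 20.139 mcg/min
20.139 mcg/min × 60 min/hr = 1208.34 mcg/hr
Concentration = 27 mg ÷ 498 mL = 0.05421687 mg/mL = 54.21687 mcg/mL
Rate = 1208.34 mcg/hr ÷ 54.21687 mcg/mL = 22.28716 mL/hr
Volume infused = 22.28716 mL/hr × 3.1 hr = 69.0902 mL
Volume remaining = 498 − 69.0902 = 428.9098 mL
Drug remaining = 428.9098 mL × 54.21687 mcg/mL = 23254.15 mcg = 23.25415 mg

23.3 mg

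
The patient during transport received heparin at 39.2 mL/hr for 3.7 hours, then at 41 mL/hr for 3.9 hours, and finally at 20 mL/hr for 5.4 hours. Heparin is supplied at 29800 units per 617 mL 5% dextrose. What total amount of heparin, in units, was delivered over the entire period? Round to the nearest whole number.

Concentration = 29800 units ÷ 617 mL = 48.29822 units/mL
Stage 1: 39.2 mL/hr × 3.7 hr = 145.04 mL → 145.04 mL × 48.29822 units/mL = 7005.173 units
Stage 2: 41 mL/hr × 3.9 hr = 159.9 mL → 159.9 mL × 48.29822 units/mL = 7722.885 units
Stage 3: 20 mL/hr × 5.4 hr = 108 mL → 108 mL × 48.29822 units/mL = 5216.207 units
Total = 7005.173 + 7722.885 + 5216.207 = 19944.27 units

19944 units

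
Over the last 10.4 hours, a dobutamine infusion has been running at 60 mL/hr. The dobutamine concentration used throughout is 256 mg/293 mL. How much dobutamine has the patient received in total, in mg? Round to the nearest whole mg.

Concentration = 256 mg ÷ 293 mL = 0.8737201 mg/mL = 873.7201 mcg/mL
Drug rate = 60 mL/hr × 873.7201 mcg/mL = 52423.21 mcg/hr
Total = 52423.21 mcg/hr × 10.4 hr = 545201.4 mcg = 545.2014 mg

545 mg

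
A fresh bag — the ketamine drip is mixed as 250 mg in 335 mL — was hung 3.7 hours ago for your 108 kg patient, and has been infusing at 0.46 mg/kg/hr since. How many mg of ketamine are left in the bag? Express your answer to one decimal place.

Dose = 0.46 mg/kg/hr × 108 kg = 49.68 mg/hr
Concentration = 250 mg ÷ 335 mL = 0.7462687 mg/mL
Rate = 49.68 mg/hr ÷ 0.7462687 mg/mL = 66.5712 mL/hr
Volume infused = 66.5712 mL/hr × 3.7 hr = 246.3134 mL
Volume remaining = 335 − 246.3134 = 88.68656 mL
Drug remaining = 88.68656 mL × 0.7462687 mg/mL = 66.184 mg

66.2 mg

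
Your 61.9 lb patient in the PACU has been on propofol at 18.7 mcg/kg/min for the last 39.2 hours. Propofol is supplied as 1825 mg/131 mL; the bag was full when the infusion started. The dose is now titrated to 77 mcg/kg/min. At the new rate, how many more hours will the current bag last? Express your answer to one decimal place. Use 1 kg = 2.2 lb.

4.5 hours

Initial rate:
Weight = 61.9 lb ÷ 2.2 lb/kg = 28.13636 kg
Dose = 18.7 mcg/kg/min × 28.13636 kg = 526.15 mcg/min
526.15 mcg/min × 60 min/hr = 31569 mcg/hr
Concentration = 1825 mg ÷ 131 mL = 13.9313 mg/mL = 13931.3 mcg/mL
Rate = 31569 mcg/hr ÷ 13931.3 mcg/mL = 2.266049 mL/hr
Volume infused so far = 2.266049 mL/hr × 39.2 hr = 88.82911 mL
Volume remaining = 131 − 88.82911 = 42.17089 mL
New rate:
Dose = 77 mcg/kg/min × 28.13636 kg = 2166.5 mcg/min
2166.5 mcg/min × 60 min/hr = 129990 mcg/hr
Rate = 129990 mcg/hr ÷ 13931.3 mcg/mL = 9.330789 mL/hr
Time remaining = 42.17089 mL ÷ 9.330789 mL/hr = 4.519542 hr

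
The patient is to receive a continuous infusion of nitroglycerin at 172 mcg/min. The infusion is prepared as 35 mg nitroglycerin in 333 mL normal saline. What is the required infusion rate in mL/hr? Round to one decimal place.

98.2 mL/hr

172 mcg/min × 60 min/hr = 10320 mcg/hr
Concentration = 35 mg ÷ 333 mL = 0.1051051 mg/mL = 105.1051 mcg/mL
Rate = 10320 mcg/hr ÷ 105.1051 mcg/mL = 98.18743 mL/hr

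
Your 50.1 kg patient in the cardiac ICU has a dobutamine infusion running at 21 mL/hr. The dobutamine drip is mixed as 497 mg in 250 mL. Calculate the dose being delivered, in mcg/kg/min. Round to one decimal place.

Concentration = 497 mg ÷ 250 mL = 1.988 mg/mL = 1988 mcg/mL
Drug rate = 21 mL/hr × 1988 mcg/mL = 41748 mcg/hr
41748 mcg/hr ÷ 60 min/hr = 695.8 mcg/min
695.8 mcg/min ÷ 50.1 kg = 13.88822 mcg/kg/min

13.9 mcg/kg/min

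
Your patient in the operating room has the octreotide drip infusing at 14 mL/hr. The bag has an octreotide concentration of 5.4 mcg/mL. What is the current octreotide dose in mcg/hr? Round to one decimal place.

Drug rate = 14 mL/hr × 5.4 mcg/mL = 75.6 mcg/hr

75.6 mcg/hr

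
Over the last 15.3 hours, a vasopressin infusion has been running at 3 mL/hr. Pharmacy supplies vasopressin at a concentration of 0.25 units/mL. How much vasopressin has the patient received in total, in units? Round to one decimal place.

11.5 units

Drug rate = 3 mL/hr × 0.25 units/mL = 0.75 units/hr
Total = 0.75 units/hr × 15.3 hr = 11.475 units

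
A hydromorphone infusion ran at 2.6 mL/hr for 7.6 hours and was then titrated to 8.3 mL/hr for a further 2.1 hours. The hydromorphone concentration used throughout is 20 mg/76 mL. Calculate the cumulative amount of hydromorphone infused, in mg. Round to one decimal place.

Concentration = 20 mg ÷ 76 mL = 0.2631579 mg/mL
Stage 1: 2.6 mL/hr × 7.6 hr = 19.76 mL → 19.76 mL × 0.2631579 mg/mL = 5.2 mg
Stage 2: 8.3 mL/hr × 2.1 hr = 17.43 mL → 17.43 mL × 0.2631579 mg/mL = 4.586842 mg
Total = 5.2 + 4.586842 = 9.786842 mg

9.8 mg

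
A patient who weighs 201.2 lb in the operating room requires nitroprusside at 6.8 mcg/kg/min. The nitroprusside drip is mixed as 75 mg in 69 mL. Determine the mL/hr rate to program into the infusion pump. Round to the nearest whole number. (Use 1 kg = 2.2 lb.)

Weight = 201.2 lb ÷ 2.2 lb/kg = 91.45455 kg
Dose = 6.8 mcg/kg/min × 91.45455 kg = 621.8909 mcg/min
621.8909 mcg/min × 60 min/hr = 37313.45 mcg/hr
Concentration = 75 mg ÷ 69 mL = 1.086957 mg/mL = 1086.957 mcg/mL
Rate = 37313.45 mcg/hr ÷ 1086.957 mcg/mL = 34.32838 mL/hr

34 mL/hr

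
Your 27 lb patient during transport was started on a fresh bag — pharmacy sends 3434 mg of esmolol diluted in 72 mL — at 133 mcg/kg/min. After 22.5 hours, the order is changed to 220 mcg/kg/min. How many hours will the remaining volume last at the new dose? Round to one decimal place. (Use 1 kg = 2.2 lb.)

7.6 hours

Initial rate:
Weight = 27 lb ÷ 2.2 lb/kg = 12.27273 kg
Dose = 133 mcg/kg/min × 12.27273 kg = 1632.273 mcg/min
1632.273 mcg/min × 60 min/hr = 97936.36 mcg/hr
Concentration = 3434 mg ÷ 72 mL = 47.69444 mg/mL = 47694.44 mcg/mL
Rate = 97936.36 mcg/hr ÷ 47694.44 mcg/mL = 2.053412 mL/hr
Volume infused so far = 2.053412 mL/hr × 22.5 hr = 46.20178 mL
Volume remaining = 72 − 46.20178 = 25.79822 mL
New rate:
Dose = 220 mcg/kg/min × 12.27273 kg = 2700 mcg/min
2700 mcg/min × 60 min/hr = 162000 mcg/hr
Rate = 162000 mcg/hr ÷ 47694.44 mcg/mL = 3.396622 mL/hr
Time remaining = 25.79822 mL ÷ 3.396622 mL/hr = 7.595258 hr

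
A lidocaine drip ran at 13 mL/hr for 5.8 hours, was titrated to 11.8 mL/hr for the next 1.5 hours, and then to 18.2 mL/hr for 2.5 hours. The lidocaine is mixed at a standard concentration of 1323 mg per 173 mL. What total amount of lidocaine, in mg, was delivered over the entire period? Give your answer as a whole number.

Concentration = 1323 mg ÷ 173 mL = 7.647399 mg/mL
Stage 1: 13 mL/hr × 5.8 hr = 75.4 mL → 75.4 mL × 7.647399 mg/mL = 576.6139 mg
Stage 2: 11.8 mL/hr × 1.5 hr = 17.7 mL → 17.7 mL × 7.647399 mg/mL = 135.359 mg
Stage 3: 18.2 mL/hr × 2.5 hr = 45.5 mL → 45.5 mL × 7.647399 mg/mL = 347.9566 mg
Total = 576.6139 + 135.359 + 347.9566 = 1059.929 mg

1060 mg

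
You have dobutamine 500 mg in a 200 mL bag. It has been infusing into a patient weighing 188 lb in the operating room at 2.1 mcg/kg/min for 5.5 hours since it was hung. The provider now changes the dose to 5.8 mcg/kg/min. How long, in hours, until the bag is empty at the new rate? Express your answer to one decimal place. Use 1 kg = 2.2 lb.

Initial rate:
Weight = 188 lb ÷ 2.2 lb/kg = 85.45455 kg
Dose = 2.1 mcg/kg/min × 85.45455 kg = 179.4545 mcg/min
179.4545 mcg/min × 60 min/hr = 10767.27 mcg/hr
Concentration = 500 mg ÷ 200 mL = 2.5 mg/mL = 2500 mcg/mL
Rate = 10767.27 mcg/hr ÷ 2500 mcg/mL = 4.306909 mL/hr
Volume infused so far = 4.306909 mL/hr × 5.5 hr = 23.688 mL
Volume remaining = 200 − 23.688 = 176.312 mL
New rate:
Dose = 5.8 mcg/kg/min × 85.45455 kg = 495.6364 mcg/min
495.6364 mcg/min × 60 min/hr = 29738.18 mcg/hr
Rate = 29738.18 mcg/hr ÷ 2500 mcg/mL = 11.89527 mL/hr
Time remaining = 176.312 mL ÷ 11.89527 mL/hr = 14.82202 hr

14.8 hours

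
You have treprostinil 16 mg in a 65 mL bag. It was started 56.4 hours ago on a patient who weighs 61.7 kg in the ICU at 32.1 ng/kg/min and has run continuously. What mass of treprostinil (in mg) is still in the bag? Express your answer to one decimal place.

9.3 mg

Dose = 32.1 ng/kg/min × 61.7 kg = 1980.57 ng/min
1980.57 ng/min × 60 min/hr = 118834.2 ng/hr
Concentration = 16 mg ÷ 65 mL = 0.2461538 mg/mL = 246153.8 ng/mL
Rate = 118834.2 ng/hr ÷ 246153.8 ng/mL = 0.4827639 mL/hr
Volume infused = 0.4827639 mL/hr × 56.4 hr = 27.22789 mL
Volume remaining = 65 − 27.22789 = 37.77211 mL
Drug remaining = 37.77211 mL × 246153.8 ng/mL = 9297751 ng = 9.297751 mg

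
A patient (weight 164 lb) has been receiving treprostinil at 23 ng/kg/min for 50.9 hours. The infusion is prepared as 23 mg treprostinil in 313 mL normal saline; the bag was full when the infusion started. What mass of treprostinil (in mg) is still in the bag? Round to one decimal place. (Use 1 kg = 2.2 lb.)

Weight = 164 lb ÷ 2.2 lb/kg = 74.54545 kg
Dose = 23 ng/kg/min × 74.54545 kg = 1714.545 ng/min
1714.545 ng/min × 60 min/hr = 102872.7 ng/hr
Concentration = 23 mg ÷ 313 mL = 0.07348243 mg/mL = 73482.43 ng/mL
Rate = 102872.7 ng/hr ÷ 73482.43 ng/mL = 1.399964 mL/hr
Volume infused = 1.399964 mL/hr × 50.9 hr = 71.25815 mL
Volume remaining = 313 − 71.25815 = 241.7419 mL
Drug remaining = 241.7419 mL × 73482.43 ng/mL = 17763778 ng = 17.76378 mg

17.8 mg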